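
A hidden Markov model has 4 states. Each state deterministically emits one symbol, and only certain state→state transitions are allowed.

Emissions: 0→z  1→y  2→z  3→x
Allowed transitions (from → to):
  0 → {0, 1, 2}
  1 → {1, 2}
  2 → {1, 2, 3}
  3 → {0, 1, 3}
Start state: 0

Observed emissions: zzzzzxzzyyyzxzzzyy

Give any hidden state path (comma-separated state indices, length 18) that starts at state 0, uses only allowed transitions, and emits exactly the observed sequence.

0,0,0,0,2,3,0,2,1,1,1,2,3,0,2,2,1,1

  0: obs=z cand={0,2} pick 0 [start]
  1: obs=z cand={0,2} pick 0 [0->0 ok]
  2: obs=z cand={0,2} pick 0 [0->0 ok]
  3: obs=z cand={0,2} pick 0 [0->0 ok]
  4: obs=z cand={0,2} pick 2 [0->2 ok]
  5: obs=x cand={3} pick 3 [2->3 ok]
  6: obs=z cand={0,2} pick 0 [3->0 ok]
  7: obs=z cand={0,2} pick 2 [0->2 ok]
  8: obs=y cand={1} pick 1 [2->1 ok]
  9: obs=y cand={1} pick 1 [1->1 ok]
  10: obs=y cand={1} pick 1 [1->1 ok]
  11: obs=z cand={0,2} pick 2 [1->2 ok]
  12: obs=x cand={3} pick 3 [2->3 ok]
  13: obs=z cand={0,2} pick 0 [3->0 ok]
  14: obs=z cand={0,2} pick 2 [0->2 ok]
  15: obs=z cand={0,2} pick 2 [2->2 ok]
  16: obs=y cand={1} pick 1 [2->1 ok]
  17: obs=y cand={1} pick 1 [1->1 ok]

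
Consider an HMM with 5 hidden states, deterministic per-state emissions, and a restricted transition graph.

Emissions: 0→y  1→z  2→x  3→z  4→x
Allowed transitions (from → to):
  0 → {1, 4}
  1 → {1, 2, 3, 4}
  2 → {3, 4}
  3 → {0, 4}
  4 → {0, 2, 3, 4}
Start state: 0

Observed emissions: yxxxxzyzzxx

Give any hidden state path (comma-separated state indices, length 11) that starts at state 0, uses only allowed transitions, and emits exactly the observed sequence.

0,4,2,4,2,3,0,1,3,4,4

  t0 'y' -> {0}, take 0 (start)
  t1 'x' -> {2,4}, take 4 (0->4 ok)
  t2 'x' -> {2,4}, take 2 (4->2 ok)
  t3 'x' -> {2,4}, take 4 (2->4 ok)
  t4 'x' -> {2,4}, take 2 (4->2 ok)
  t5 'z' -> {1,3}, take 3 (2->3 ok)
  t6 'y' -> {0}, take 0 (3->0 ok)
  t7 'z' -> {1,3}, take 1 (0->1 ok)
  t8 'z' -> {1,3}, take 3 (1->3 ok)
  t9 'x' -> {2,4}, take 4 (3->4 ok)
  t10 'x' -> {2,4}, take 4 (4->4 ok)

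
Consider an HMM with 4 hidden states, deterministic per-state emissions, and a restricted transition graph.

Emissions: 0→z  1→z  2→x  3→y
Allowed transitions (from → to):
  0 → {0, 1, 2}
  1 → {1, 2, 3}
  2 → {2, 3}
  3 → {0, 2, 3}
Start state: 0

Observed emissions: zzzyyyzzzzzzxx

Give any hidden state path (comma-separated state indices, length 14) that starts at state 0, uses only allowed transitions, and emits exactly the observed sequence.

0,1,1,3,3,3,0,0,0,0,0,1,2,2

  [0] z  {0,1}  => 0  start
  [1] z  {0,1}  => 1  0->1 ok
  [2] z  {0,1}  => 1  1->1 ok
  [3] y  {3}  => 3  1->3 ok
  [4] y  {3}  => 3  3->3 ok
  [5] y  {3}  => 3  3->3 ok
  [6] z  {0,1}  => 0  3->0 ok
  [7] z  {0,1}  => 0  0->0 ok
  [8] z  {0,1}  => 0  0->0 ok
  [9] z  {0,1}  => 0  0->0 ok
  [10] z  {0,1}  => 0  0->0 ok
  [11] z  {0,1}  => 1  0->1 ok
  [12] x  {2}  => 2  1->2 ok
  [13] x  {2}  => 2  2->2 ok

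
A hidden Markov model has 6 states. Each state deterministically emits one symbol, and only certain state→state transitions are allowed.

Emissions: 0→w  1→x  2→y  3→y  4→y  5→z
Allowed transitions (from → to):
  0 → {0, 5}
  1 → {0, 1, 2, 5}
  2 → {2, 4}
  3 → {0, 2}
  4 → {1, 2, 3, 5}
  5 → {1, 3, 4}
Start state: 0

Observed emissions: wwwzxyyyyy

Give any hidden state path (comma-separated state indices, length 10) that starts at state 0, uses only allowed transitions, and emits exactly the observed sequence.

  t0 'w' -> {0}, take 0 (start)
  t1 'w' -> {0}, take 0 (0->0 ok)
  t2 'w' -> {0}, take 0 (0->0 ok)
  t3 'z' -> {5}, take 5 (0->5 ok)
  t4 'x' -> {1}, take 1 (5->1 ok)
  t5 'y' -> {2,3,4}, take 2 (1->2 ok)
  t6 'y' -> {2,3,4}, take 2 (2->2 ok)
  t7 'y' -> {2,3,4}, take 2 (2->2 ok)
  t8 'y' -> {2,3,4}, take 4 (2->4 ok)
  t9 'y' -> {2,3,4}, take 2 (4->2 ok)

0,0,0,5,1,2,2,2,4,2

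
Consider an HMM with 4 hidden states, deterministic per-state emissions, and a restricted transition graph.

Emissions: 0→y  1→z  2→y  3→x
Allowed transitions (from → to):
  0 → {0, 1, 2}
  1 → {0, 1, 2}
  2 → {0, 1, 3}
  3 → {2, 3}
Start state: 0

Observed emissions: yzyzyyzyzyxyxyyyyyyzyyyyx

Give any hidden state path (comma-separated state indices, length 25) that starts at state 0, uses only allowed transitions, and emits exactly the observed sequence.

0,1,0,1,2,0,1,0,1,2,3,2,3,2,0,0,2,0,2,1,0,0,0,2,3

  0: obs=y cand={0,2} pick 0 [start]
  1: obs=z cand={1} pick 1 [0->1 ok]
  2: obs=y cand={0,2} pick 0 [1->0 ok]
  3: obs=z cand={1} pick 1 [0->1 ok]
  4: obs=y cand={0,2} pick 2 [1->2 ok]
  5: obs=y cand={0,2} pick 0 [2->0 ok]
  6: obs=z cand={1} pick 1 [0->1 ok]
  7: obs=y cand={0,2} pick 0 [1->0 ok]
  8: obs=z cand={1} pick 1 [0->1 ok]
  9: obs=y cand={0,2} pick 2 [1->2 ok]
  10: obs=x cand={3} pick 3 [2->3 ok]
  11: obs=y cand={0,2} pick 2 [3->2 ok]
  12: obs=x cand={3} pick 3 [2->3 ok]
  13: obs=y cand={0,2} pick 2 [3->2 ok]
  14: obs=y cand={0,2} pick 0 [2->0 ok]
  15: obs=y cand={0,2} pick 0 [0->0 ok]
  16: obs=y cand={0,2} pick 2 [0->2 ok]
  17: obs=y cand={0,2} pick 0 [2->0 ok]
  18: obs=y cand={0,2} pick 2 [0->2 ok]
  19: obs=z cand={1} pick 1 [2->1 ok]
  20: obs=y cand={0,2} pick 0 [1->0 ok]
  21: obs=y cand={0,2} pick 0 [0->0 ok]
  22: obs=y cand={0,2} pick 0 [0->0 ok]
  23: obs=y cand={0,2} pick 2 [0->2 ok]
  24: obs=x cand={3} pick 3 [2->3 ok]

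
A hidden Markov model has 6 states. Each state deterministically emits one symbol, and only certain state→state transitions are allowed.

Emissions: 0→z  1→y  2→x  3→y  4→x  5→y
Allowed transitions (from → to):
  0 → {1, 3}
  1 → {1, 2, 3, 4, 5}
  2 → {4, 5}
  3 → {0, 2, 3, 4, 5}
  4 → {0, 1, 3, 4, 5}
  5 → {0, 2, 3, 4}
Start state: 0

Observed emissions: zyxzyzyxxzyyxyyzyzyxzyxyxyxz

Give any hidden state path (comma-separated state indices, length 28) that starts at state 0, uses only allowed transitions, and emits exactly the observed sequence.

0,1,4,0,3,0,1,2,4,0,1,3,2,5,3,0,3,0,1,4,0,1,4,1,2,5,4,0

  [0] z  {0}  => 0  start
  [1] y  {1,3,5}  => 1  0->1 ok
  [2] x  {2,4}  => 4  1->4 ok
  [3] z  {0}  => 0  4->0 ok
  [4] y  {1,3,5}  => 3  0->3 ok
  [5] z  {0}  => 0  3->0 ok
  [6] y  {1,3,5}  => 1  0->1 ok
  [7] x  {2,4}  => 2  1->2 ok
  [8] x  {2,4}  => 4  2->4 ok
  [9] z  {0}  => 0  4->0 ok
  [10] y  {1,3,5}  => 1  0->1 ok
  [11] y  {1,3,5}  => 3  1->3 ok
  [12] x  {2,4}  => 2  3->2 ok
  [13] y  {1,3,5}  => 5  2->5 ok
  [14] y  {1,3,5}  => 3  5->3 ok
  [15] z  {0}  => 0  3->0 ok
  [16] y  {1,3,5}  => 3  0->3 ok
  [17] z  {0}  => 0  3->0 ok
  [18] y  {1,3,5}  => 1  0->1 ok
  [19] x  {2,4}  => 4  1->4 ok
  [20] z  {0}  => 0  4->0 ok
  [21] y  {1,3,5}  => 1  0->1 ok
  [22] x  {2,4}  => 4  1->4 ok
  [23] y  {1,3,5}  => 1  4->1 ok
  [24] x  {2,4}  => 2  1->2 ok
  [25] y  {1,3,5}  => 5  2->5 ok
  [26] x  {2,4}  => 4  5->4 ok
  [27] z  {0}  => 0  4->0 ok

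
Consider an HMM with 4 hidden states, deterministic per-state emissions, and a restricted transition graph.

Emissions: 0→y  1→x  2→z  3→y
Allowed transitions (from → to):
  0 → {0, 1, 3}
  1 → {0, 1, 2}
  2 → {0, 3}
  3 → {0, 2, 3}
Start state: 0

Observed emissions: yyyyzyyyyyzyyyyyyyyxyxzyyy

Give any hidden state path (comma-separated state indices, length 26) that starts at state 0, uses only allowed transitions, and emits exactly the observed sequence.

  pos 0: y in {0,3}, choose 0; start
  pos 1: y in {0,3}, choose 3; 0->3 ok
  pos 2: y in {0,3}, choose 3; 3->3 ok
  pos 3: y in {0,3}, choose 3; 3->3 ok
  pos 4: z in {2}, choose 2; 3->2 ok
  pos 5: y in {0,3}, choose 3; 2->3 ok
  pos 6: y in {0,3}, choose 0; 3->0 ok
  pos 7: y in {0,3}, choose 3; 0->3 ok
  pos 8: y in {0,3}, choose 3; 3->3 ok
  pos 9: y in {0,3}, choose 3; 3->3 ok
  pos 10: z in {2}, choose 2; 3->2 ok
  pos 11: y in {0,3}, choose 3; 2->3 ok
  pos 12: y in {0,3}, choose 0; 3->0 ok
  pos 13: y in {0,3}, choose 3; 0->3 ok
  pos 14: y in {0,3}, choose 0; 3->0 ok
  pos 15: y in {0,3}, choose 3; 0->3 ok
  pos 16: y in {0,3}, choose 3; 3->3 ok
  pos 17: y in {0,3}, choose 3; 3->3 ok
  pos 18: y in {0,3}, choose 0; 3->0 ok
  pos 19: x in {1}, choose 1; 0->1 ok
  pos 20: y in {0,3}, choose 0; 1->0 ok
  pos 21: x in {1}, choose 1; 0->1 ok
  pos 22: z in {2}, choose 2; 1->2 ok
  pos 23: y in {0,3}, choose 3; 2->3 ok
  pos 24: y in {0,3}, choose 0; 3->0 ok
  pos 25: y in {0,3}, choose 0; 0->0 ok

0,3,3,3,2,3,0,3,3,3,2,3,0,3,0,3,3,3,0,1,0,1,2,3,0,0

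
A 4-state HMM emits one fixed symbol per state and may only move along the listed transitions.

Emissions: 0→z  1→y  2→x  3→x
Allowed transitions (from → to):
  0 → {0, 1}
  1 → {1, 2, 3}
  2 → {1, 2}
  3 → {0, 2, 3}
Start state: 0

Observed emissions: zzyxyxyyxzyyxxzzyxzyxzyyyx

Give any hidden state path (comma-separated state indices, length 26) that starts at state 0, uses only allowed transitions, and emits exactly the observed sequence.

0,0,1,2,1,2,1,1,3,0,1,1,3,3,0,0,1,3,0,1,3,0,1,1,1,2

  [0] z  {0}  => 0  start
  [1] z  {0}  => 0  0->0 ok
  [2] y  {1}  => 1  0->1 ok
  [3] x  {2,3}  => 2  1->2 ok
  [4] y  {1}  => 1  2->1 ok
  [5] x  {2,3}  => 2  1->2 ok
  [6] y  {1}  => 1  2->1 ok
  [7] y  {1}  => 1  1->1 ok
  [8] x  {2,3}  => 3  1->3 ok
  [9] z  {0}  => 0  3->0 ok
  [10] y  {1}  => 1  0->1 ok
  [11] y  {1}  => 1  1->1 ok
  [12] x  {2,3}  => 3  1->3 ok
  [13] x  {2,3}  => 3  3->3 ok
  [14] z  {0}  => 0  3->0 ok
  [15] z  {0}  => 0  0->0 ok
  [16] y  {1}  => 1  0->1 ok
  [17] x  {2,3}  => 3  1->3 ok
  [18] z  {0}  => 0  3->0 ok
  [19] y  {1}  => 1  0->1 ok
  [20] x  {2,3}  => 3  1->3 ok
  [21] z  {0}  => 0  3->0 ok
  [22] y  {1}  => 1  0->1 ok
  [23] y  {1}  => 1  1->1 ok
  [24] y  {1}  => 1  1->1 ok
  [25] x  {2,3}  => 2  1->2 ok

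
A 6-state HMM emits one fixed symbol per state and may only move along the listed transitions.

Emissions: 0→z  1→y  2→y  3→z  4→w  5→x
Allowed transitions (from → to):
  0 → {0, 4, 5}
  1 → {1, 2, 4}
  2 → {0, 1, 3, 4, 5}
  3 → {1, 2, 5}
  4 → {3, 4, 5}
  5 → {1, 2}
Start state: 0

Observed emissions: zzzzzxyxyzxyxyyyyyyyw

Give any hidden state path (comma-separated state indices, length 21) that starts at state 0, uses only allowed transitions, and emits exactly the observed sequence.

  t0 'z' -> {0,3}, take 0 (start)
  t1 'z' -> {0,3}, take 0 (0->0 ok)
  t2 'z' -> {0,3}, take 0 (0->0 ok)
  t3 'z' -> {0,3}, take 0 (0->0 ok)
  t4 'z' -> {0,3}, take 0 (0->0 ok)
  t5 'x' -> {5}, take 5 (0->5 ok)
  t6 'y' -> {1,2}, take 2 (5->2 ok)
  t7 'x' -> {5}, take 5 (2->5 ok)
  t8 'y' -> {1,2}, take 2 (5->2 ok)
  t9 'z' -> {0,3}, take 0 (2->0 ok)
  t10 'x' -> {5}, take 5 (0->5 ok)
  t11 'y' -> {1,2}, take 2 (5->2 ok)
  t12 'x' -> {5}, take 5 (2->5 ok)
  t13 'y' -> {1,2}, take 2 (5->2 ok)
  t14 'y' -> {1,2}, take 1 (2->1 ok)
  t15 'y' -> {1,2}, take 2 (1->2 ok)
  t16 'y' -> {1,2}, take 1 (2->1 ok)
  t17 'y' -> {1,2}, take 1 (1->1 ok)
  t18 'y' -> {1,2}, take 2 (1->2 ok)
  t19 'y' -> {1,2}, take 1 (2->1 ok)
  t20 'w' -> {4}, take 4 (1->4 ok)

0,0,0,0,0,5,2,5,2,0,5,2,5,2,1,2,1,1,2,1,4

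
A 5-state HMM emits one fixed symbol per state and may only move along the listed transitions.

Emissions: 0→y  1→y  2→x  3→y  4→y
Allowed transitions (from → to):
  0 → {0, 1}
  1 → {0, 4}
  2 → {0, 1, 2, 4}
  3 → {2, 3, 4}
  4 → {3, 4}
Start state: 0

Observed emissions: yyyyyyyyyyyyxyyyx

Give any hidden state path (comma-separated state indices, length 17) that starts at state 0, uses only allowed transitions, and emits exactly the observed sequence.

0,0,0,1,0,0,0,1,4,3,4,3,2,1,4,3,2

  [0] y  {0,1,3,4}  => 0  start
  [1] y  {0,1,3,4}  => 0  0->0 ok
  [2] y  {0,1,3,4}  => 0  0->0 ok
  [3] y  {0,1,3,4}  => 1  0->1 ok
  [4] y  {0,1,3,4}  => 0  1->0 ok
  [5] y  {0,1,3,4}  => 0  0->0 ok
  [6] y  {0,1,3,4}  => 0  0->0 ok
  [7] y  {0,1,3,4}  => 1  0->1 ok
  [8] y  {0,1,3,4}  => 4  1->4 ok
  [9] y  {0,1,3,4}  => 3  4->3 ok
  [10] y  {0,1,3,4}  => 4  3->4 ok
  [11] y  {0,1,3,4}  => 3  4->3 ok
  [12] x  {2}  => 2  3->2 ok
  [13] y  {0,1,3,4}  => 1  2->1 ok
  [14] y  {0,1,3,4}  => 4  1->4 ok
  [15] y  {0,1,3,4}  => 3  4->3 ok
  [16] x  {2}  => 2  3->2 ok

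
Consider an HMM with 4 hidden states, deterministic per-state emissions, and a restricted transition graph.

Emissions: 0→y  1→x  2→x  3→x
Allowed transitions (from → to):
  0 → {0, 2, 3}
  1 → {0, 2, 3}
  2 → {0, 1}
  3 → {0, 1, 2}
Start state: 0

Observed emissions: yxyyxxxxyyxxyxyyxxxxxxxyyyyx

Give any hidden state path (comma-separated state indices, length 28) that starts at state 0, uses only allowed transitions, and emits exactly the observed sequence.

0,2,0,0,3,2,1,3,0,0,3,2,0,2,0,0,3,1,3,1,2,1,2,0,0,0,0,3

  pos 0: y in {0}, choose 0; start
  pos 1: x in {1,2,3}, choose 2; 0->2 ok
  pos 2: y in {0}, choose 0; 2->0 ok
  pos 3: y in {0}, choose 0; 0->0 ok
  pos 4: x in {1,2,3}, choose 3; 0->3 ok
  pos 5: x in {1,2,3}, choose 2; 3->2 ok
  pos 6: x in {1,2,3}, choose 1; 2->1 ok
  pos 7: x in {1,2,3}, choose 3; 1->3 ok
  pos 8: y in {0}, choose 0; 3->0 ok
  pos 9: y in {0}, choose 0; 0->0 ok
  pos 10: x in {1,2,3}, choose 3; 0->3 ok
  pos 11: x in {1,2,3}, choose 2; 3->2 ok
  pos 12: y in {0}, choose 0; 2->0 ok
  pos 13: x in {1,2,3}, choose 2; 0->2 ok
  pos 14: y in {0}, choose 0; 2->0 ok
  pos 15: y in {0}, choose 0; 0->0 ok
  pos 16: x in {1,2,3}, choose 3; 0->3 ok
  pos 17: x in {1,2,3}, choose 1; 3->1 ok
  pos 18: x in {1,2,3}, choose 3; 1->3 ok
  pos 19: x in {1,2,3}, choose 1; 3->1 ok
  pos 20: x in {1,2,3}, choose 2; 1->2 ok
  pos 21: x in {1,2,3}, choose 1; 2->1 ok
  pos 22: x in {1,2,3}, choose 2; 1->2 ok
  pos 23: y in {0}, choose 0; 2->0 ok
  pos 24: y in {0}, choose 0; 0->0 ok
  pos 25: y in {0}, choose 0; 0->0 ok
  pos 26: y in {0}, choose 0; 0->0 ok
  pos 27: x in {1,2,3}, choose 3; 0->3 ok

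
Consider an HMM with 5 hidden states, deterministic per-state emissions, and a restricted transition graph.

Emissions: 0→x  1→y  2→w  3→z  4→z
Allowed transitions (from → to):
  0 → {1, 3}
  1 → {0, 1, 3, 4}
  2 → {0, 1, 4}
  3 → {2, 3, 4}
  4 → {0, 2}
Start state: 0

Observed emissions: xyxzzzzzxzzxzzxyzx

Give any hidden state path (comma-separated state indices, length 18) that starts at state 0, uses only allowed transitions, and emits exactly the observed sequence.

  0: obs=x cand={0} pick 0 [start]
  1: obs=y cand={1} pick 1 [0->1 ok]
  2: obs=x cand={0} pick 0 [1->0 ok]
  3: obs=z cand={3,4} pick 3 [0->3 ok]
  4: obs=z cand={3,4} pick 3 [3->3 ok]
  5: obs=z cand={3,4} pick 3 [3->3 ok]
  6: obs=z cand={3,4} pick 3 [3->3 ok]
  7: obs=z cand={3,4} pick 4 [3->4 ok]
  8: obs=x cand={0} pick 0 [4->0 ok]
  9: obs=z cand={3,4} pick 3 [0->3 ok]
  10: obs=z cand={3,4} pick 4 [3->4 ok]
  11: obs=x cand={0} pick 0 [4->0 ok]
  12: obs=z cand={3,4} pick 3 [0->3 ok]
  13: obs=z cand={3,4} pick 4 [3->4 ok]
  14: obs=x cand={0} pick 0 [4->0 ok]
  15: obs=y cand={1} pick 1 [0->1 ok]
  16: obs=z cand={3,4} pick 4 [1->4 ok]
  17: obs=x cand={0} pick 0 [4->0 ok]

0,1,0,3,3,3,3,4,0,3,4,0,3,4,0,1,4,0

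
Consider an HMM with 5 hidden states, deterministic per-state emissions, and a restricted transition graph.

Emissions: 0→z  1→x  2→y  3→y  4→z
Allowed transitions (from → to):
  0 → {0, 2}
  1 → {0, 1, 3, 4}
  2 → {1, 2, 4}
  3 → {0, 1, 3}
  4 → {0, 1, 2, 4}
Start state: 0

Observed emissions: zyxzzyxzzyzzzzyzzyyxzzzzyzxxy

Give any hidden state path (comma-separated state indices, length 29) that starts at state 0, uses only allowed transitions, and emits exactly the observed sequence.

  [0] z  {0,4}  => 0  start
  [1] y  {2,3}  => 2  0->2 ok
  [2] x  {1}  => 1  2->1 ok
  [3] z  {0,4}  => 4  1->4 ok
  [4] z  {0,4}  => 0  4->0 ok
  [5] y  {2,3}  => 2  0->2 ok
  [6] x  {1}  => 1  2->1 ok
  [7] z  {0,4}  => 0  1->0 ok
  [8] z  {0,4}  => 0  0->0 ok
  [9] y  {2,3}  => 2  0->2 ok
  [10] z  {0,4}  => 4  2->4 ok
  [11] z  {0,4}  => 0  4->0 ok
  [12] z  {0,4}  => 0  0->0 ok
  [13] z  {0,4}  => 0  0->0 ok
  [14] y  {2,3}  => 2  0->2 ok
  [15] z  {0,4}  => 4  2->4 ok
  [16] z  {0,4}  => 4  4->4 ok
  [17] y  {2,3}  => 2  4->2 ok
  [18] y  {2,3}  => 2  2->2 ok
  [19] x  {1}  => 1  2->1 ok
  [20] z  {0,4}  => 4  1->4 ok
  [21] z  {0,4}  => 4  4->4 ok
  [22] z  {0,4}  => 4  4->4 ok
  [23] z  {0,4}  => 0  4->0 ok
  [24] y  {2,3}  => 2  0->2 ok
  [25] z  {0,4}  => 4  2->4 ok
  [26] x  {1}  => 1  4->1 ok
  [27] x  {1}  => 1  1->1 ok
  [28] y  {2,3}  => 3  1->3 ok

0,2,1,4,0,2,1,0,0,2,4,0,0,0,2,4,4,2,2,1,4,4,4,0,2,4,1,1,3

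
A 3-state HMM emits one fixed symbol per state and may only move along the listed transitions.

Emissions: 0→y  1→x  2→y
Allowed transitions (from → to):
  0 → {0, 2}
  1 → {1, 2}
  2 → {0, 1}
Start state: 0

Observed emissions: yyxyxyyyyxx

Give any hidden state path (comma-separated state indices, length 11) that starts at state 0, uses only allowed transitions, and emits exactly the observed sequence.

  pos 0: y in {0,2}, choose 0; start
  pos 1: y in {0,2}, choose 2; 0->2 ok
  pos 2: x in {1}, choose 1; 2->1 ok
  pos 3: y in {0,2}, choose 2; 1->2 ok
  pos 4: x in {1}, choose 1; 2->1 ok
  pos 5: y in {0,2}, choose 2; 1->2 ok
  pos 6: y in {0,2}, choose 0; 2->0 ok
  pos 7: y in {0,2}, choose 0; 0->0 ok
  pos 8: y in {0,2}, choose 2; 0->2 ok
  pos 9: x in {1}, choose 1; 2->1 ok
  pos 10: x in {1}, choose 1; 1->1 ok

0,2,1,2,1,2,0,0,2,1,1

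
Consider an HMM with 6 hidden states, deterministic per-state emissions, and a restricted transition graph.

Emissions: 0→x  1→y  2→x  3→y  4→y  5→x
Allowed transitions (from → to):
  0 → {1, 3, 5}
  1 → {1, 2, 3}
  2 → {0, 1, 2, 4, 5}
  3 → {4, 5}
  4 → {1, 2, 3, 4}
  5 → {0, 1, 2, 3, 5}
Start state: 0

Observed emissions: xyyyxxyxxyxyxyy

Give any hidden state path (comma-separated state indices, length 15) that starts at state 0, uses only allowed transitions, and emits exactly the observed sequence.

  t0 'x' -> {0,2,5}, take 0 (start)
  t1 'y' -> {1,3,4}, take 3 (0->3 ok)
  t2 'y' -> {1,3,4}, take 4 (3->4 ok)
  t3 'y' -> {1,3,4}, take 4 (4->4 ok)
  t4 'x' -> {0,2,5}, take 2 (4->2 ok)
  t5 'x' -> {0,2,5}, take 0 (2->0 ok)
  t6 'y' -> {1,3,4}, take 1 (0->1 ok)
  t7 'x' -> {0,2,5}, take 2 (1->2 ok)
  t8 'x' -> {0,2,5}, take 2 (2->2 ok)
  t9 'y' -> {1,3,4}, take 1 (2->1 ok)
  t10 'x' -> {0,2,5}, take 2 (1->2 ok)
  t11 'y' -> {1,3,4}, take 4 (2->4 ok)
  t12 'x' -> {0,2,5}, take 2 (4->2 ok)
  t13 'y' -> {1,3,4}, take 4 (2->4 ok)
  t14 'y' -> {1,3,4}, take 1 (4->1 ok)

0,3,4,4,2,0,1,2,2,1,2,4,2,4,1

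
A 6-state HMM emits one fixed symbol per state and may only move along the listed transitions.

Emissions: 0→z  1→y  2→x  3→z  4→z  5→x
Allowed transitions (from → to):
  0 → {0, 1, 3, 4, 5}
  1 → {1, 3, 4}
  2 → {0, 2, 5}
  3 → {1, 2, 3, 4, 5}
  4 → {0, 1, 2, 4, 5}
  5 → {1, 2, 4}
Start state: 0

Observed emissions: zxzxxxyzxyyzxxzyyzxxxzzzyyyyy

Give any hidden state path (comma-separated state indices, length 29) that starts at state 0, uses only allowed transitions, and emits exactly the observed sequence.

  t0 'z' -> {0,3,4}, take 0 (start)
  t1 'x' -> {2,5}, take 5 (0->5 ok)
  t2 'z' -> {0,3,4}, take 4 (5->4 ok)
  t3 'x' -> {2,5}, take 5 (4->5 ok)
  t4 'x' -> {2,5}, take 2 (5->2 ok)
  t5 'x' -> {2,5}, take 5 (2->5 ok)
  t6 'y' -> {1}, take 1 (5->1 ok)
  t7 'z' -> {0,3,4}, take 3 (1->3 ok)
  t8 'x' -> {2,5}, take 5 (3->5 ok)
  t9 'y' -> {1}, take 1 (5->1 ok)
  t10 'y' -> {1}, take 1 (1->1 ok)
  t11 'z' -> {0,3,4}, take 3 (1->3 ok)
  t12 'x' -> {2,5}, take 5 (3->5 ok)
  t13 'x' -> {2,5}, take 2 (5->2 ok)
  t14 'z' -> {0,3,4}, take 0 (2->0 ok)
  t15 'y' -> {1}, take 1 (0->1 ok)
  t16 'y' -> {1}, take 1 (1->1 ok)
  t17 'z' -> {0,3,4}, take 3 (1->3 ok)
  t18 'x' -> {2,5}, take 2 (3->2 ok)
  t19 'x' -> {2,5}, take 2 (2->2 ok)
  t20 'x' -> {2,5}, take 5 (2->5 ok)
  t21 'z' -> {0,3,4}, take 4 (5->4 ok)
  t22 'z' -> {0,3,4}, take 4 (4->4 ok)
  t23 'z' -> {0,3,4}, take 0 (4->0 ok)
  t24 'y' -> {1}, take 1 (0->1 ok)
  t25 'y' -> {1}, take 1 (1->1 ok)
  t26 'y' -> {1}, take 1 (1->1 ok)
  t27 'y' -> {1}, take 1 (1->1 ok)
  t28 'y' -> {1}, take 1 (1->1 ok)

0,5,4,5,2,5,1,3,5,1,1,3,5,2,0,1,1,3,2,2,5,4,4,0,1,1,1,1,1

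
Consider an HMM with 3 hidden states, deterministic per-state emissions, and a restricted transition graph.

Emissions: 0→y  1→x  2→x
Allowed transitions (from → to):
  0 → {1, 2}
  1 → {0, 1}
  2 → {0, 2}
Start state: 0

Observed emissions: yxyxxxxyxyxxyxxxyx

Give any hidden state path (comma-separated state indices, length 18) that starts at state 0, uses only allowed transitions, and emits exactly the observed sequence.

  [0] y  {0}  => 0  start
  [1] x  {1,2}  => 2  0->2 ok
  [2] y  {0}  => 0  2->0 ok
  [3] x  {1,2}  => 2  0->2 ok
  [4] x  {1,2}  => 2  2->2 ok
  [5] x  {1,2}  => 2  2->2 ok
  [6] x  {1,2}  => 2  2->2 ok
  [7] y  {0}  => 0  2->0 ok
  [8] x  {1,2}  => 1  0->1 ok
  [9] y  {0}  => 0  1->0 ok
  [10] x  {1,2}  => 2  0->2 ok
  [11] x  {1,2}  => 2  2->2 ok
  [12] y  {0}  => 0  2->0 ok
  [13] x  {1,2}  => 1  0->1 ok
  [14] x  {1,2}  => 1  1->1 ok
  [15] x  {1,2}  => 1  1->1 ok
  [16] y  {0}  => 0  1->0 ok
  [17] x  {1,2}  => 2  0->2 ok

0,2,0,2,2,2,2,0,1,0,2,2,0,1,1,1,0,2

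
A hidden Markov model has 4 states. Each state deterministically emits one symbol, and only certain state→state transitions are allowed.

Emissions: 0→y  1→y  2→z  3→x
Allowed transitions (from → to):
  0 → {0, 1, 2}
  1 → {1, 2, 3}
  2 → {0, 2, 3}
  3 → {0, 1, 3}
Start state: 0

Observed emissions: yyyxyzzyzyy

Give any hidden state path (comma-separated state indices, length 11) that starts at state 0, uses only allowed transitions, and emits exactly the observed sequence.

0,0,1,3,0,2,2,0,2,0,1

  [0] y  {0,1}  => 0  start
  [1] y  {0,1}  => 0  0->0 ok
  [2] y  {0,1}  => 1  0->1 ok
  [3] x  {3}  => 3  1->3 ok
  [4] y  {0,1}  => 0  3->0 ok
  [5] z  {2}  => 2  0->2 ok
  [6] z  {2}  => 2  2->2 ok
  [7] y  {0,1}  => 0  2->0 ok
  [8] z  {2}  => 2  0->2 ok
  [9] y  {0,1}  => 0  2->0 ok
  [10] y  {0,1}  => 1  0->1 ok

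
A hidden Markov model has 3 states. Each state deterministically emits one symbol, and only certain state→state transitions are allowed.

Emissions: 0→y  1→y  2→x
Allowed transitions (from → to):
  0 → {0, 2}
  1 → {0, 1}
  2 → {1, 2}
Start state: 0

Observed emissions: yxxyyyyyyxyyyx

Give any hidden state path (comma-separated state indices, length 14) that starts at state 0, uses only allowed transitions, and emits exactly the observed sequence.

  t0 'y' -> {0,1}, take 0 (start)
  t1 'x' -> {2}, take 2 (0->2 ok)
  t2 'x' -> {2}, take 2 (2->2 ok)
  t3 'y' -> {0,1}, take 1 (2->1 ok)
  t4 'y' -> {0,1}, take 1 (1->1 ok)
  t5 'y' -> {0,1}, take 0 (1->0 ok)
  t6 'y' -> {0,1}, take 0 (0->0 ok)
  t7 'y' -> {0,1}, take 0 (0->0 ok)
  t8 'y' -> {0,1}, take 0 (0->0 ok)
  t9 'x' -> {2}, take 2 (0->2 ok)
  t10 'y' -> {0,1}, take 1 (2->1 ok)
  t11 'y' -> {0,1}, take 1 (1->1 ok)
  t12 'y' -> {0,1}, take 0 (1->0 ok)
  t13 'x' -> {2}, take 2 (0->2 ok)

0,2,2,1,1,0,0,0,0,2,1,1,0,2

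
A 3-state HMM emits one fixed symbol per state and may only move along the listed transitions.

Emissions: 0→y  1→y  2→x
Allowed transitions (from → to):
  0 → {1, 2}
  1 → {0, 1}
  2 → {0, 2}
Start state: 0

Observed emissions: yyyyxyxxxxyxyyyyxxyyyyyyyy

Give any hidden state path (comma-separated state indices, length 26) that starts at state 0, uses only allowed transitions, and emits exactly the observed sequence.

  [0] y  {0,1}  => 0  start
  [1] y  {0,1}  => 1  0->1 ok
  [2] y  {0,1}  => 1  1->1 ok
  [3] y  {0,1}  => 0  1->0 ok
  [4] x  {2}  => 2  0->2 ok
  [5] y  {0,1}  => 0  2->0 ok
  [6] x  {2}  => 2  0->2 ok
  [7] x  {2}  => 2  2->2 ok
  [8] x  {2}  => 2  2->2 ok
  [9] x  {2}  => 2  2->2 ok
  [10] y  {0,1}  => 0  2->0 ok
  [11] x  {2}  => 2  0->2 ok
  [12] y  {0,1}  => 0  2->0 ok
  [13] y  {0,1}  => 1  0->1 ok
  [14] y  {0,1}  => 1  1->1 ok
  [15] y  {0,1}  => 0  1->0 ok
  [16] x  {2}  => 2  0->2 ok
  [17] x  {2}  => 2  2->2 ok
  [18] y  {0,1}  => 0  2->0 ok
  [19] y  {0,1}  => 1  0->1 ok
  [20] y  {0,1}  => 1  1->1 ok
  [21] y  {0,1}  => 1  1->1 ok
  [22] y  {0,1}  => 1  1->1 ok
  [23] y  {0,1}  => 0  1->0 ok
  [24] y  {0,1}  => 1  0->1 ok
  [25] y  {0,1}  => 1  1->1 ok

0,1,1,0,2,0,2,2,2,2,0,2,0,1,1,0,2,2,0,1,1,1,1,0,1,1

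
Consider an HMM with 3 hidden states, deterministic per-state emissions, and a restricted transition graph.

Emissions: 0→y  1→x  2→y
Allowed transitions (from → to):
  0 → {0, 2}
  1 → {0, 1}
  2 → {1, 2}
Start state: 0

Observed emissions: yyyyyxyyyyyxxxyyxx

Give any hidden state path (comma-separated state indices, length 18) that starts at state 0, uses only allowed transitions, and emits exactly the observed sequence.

0,0,0,0,2,1,0,0,0,0,2,1,1,1,0,2,1,1

  0: obs=y cand={0,2} pick 0 [start]
  1: obs=y cand={0,2} pick 0 [0->0 ok]
  2: obs=y cand={0,2} pick 0 [0->0 ok]
  3: obs=y cand={0,2} pick 0 [0->0 ok]
  4: obs=y cand={0,2} pick 2 [0->2 ok]
  5: obs=x cand={1} pick 1 [2->1 ok]
  6: obs=y cand={0,2} pick 0 [1->0 ok]
  7: obs=y cand={0,2} pick 0 [0->0 ok]
  8: obs=y cand={0,2} pick 0 [0->0 ok]
  9: obs=y cand={0,2} pick 0 [0->0 ok]
  10: obs=y cand={0,2} pick 2 [0->2 ok]
  11: obs=x cand={1} pick 1 [2->1 ok]
  12: obs=x cand={1} pick 1 [1->1 ok]
  13: obs=x cand={1} pick 1 [1->1 ok]
  14: obs=y cand={0,2} pick 0 [1->0 ok]
  15: obs=y cand={0,2} pick 2 [0->2 ok]
  16: obs=x cand={1} pick 1 [2->1 ok]
  17: obs=x cand={1} pick 1 [1->1 ok]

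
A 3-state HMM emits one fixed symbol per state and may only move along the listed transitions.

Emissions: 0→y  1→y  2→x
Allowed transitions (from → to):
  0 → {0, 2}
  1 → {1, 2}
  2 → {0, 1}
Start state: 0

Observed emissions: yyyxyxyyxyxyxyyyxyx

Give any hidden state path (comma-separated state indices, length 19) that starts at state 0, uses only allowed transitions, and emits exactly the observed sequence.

0,0,0,2,1,2,1,1,2,1,2,0,2,1,1,1,2,1,2

  [0] y  {0,1}  => 0  start
  [1] y  {0,1}  => 0  0->0 ok
  [2] y  {0,1}  => 0  0->0 ok
  [3] x  {2}  => 2  0->2 ok
  [4] y  {0,1}  => 1  2->1 ok
  [5] x  {2}  => 2  1->2 ok
  [6] y  {0,1}  => 1  2->1 ok
  [7] y  {0,1}  => 1  1->1 ok
  [8] x  {2}  => 2  1->2 ok
  [9] y  {0,1}  => 1  2->1 ok
  [10] x  {2}  => 2  1->2 ok
  [11] y  {0,1}  => 0  2->0 ok
  [12] x  {2}  => 2  0->2 ok
  [13] y  {0,1}  => 1  2->1 ok
  [14] y  {0,1}  => 1  1->1 ok
  [15] y  {0,1}  => 1  1->1 ok
  [16] x  {2}  => 2  1->2 ok
  [17] y  {0,1}  => 1  2->1 ok
  [18] x  {2}  => 2  1->2 ok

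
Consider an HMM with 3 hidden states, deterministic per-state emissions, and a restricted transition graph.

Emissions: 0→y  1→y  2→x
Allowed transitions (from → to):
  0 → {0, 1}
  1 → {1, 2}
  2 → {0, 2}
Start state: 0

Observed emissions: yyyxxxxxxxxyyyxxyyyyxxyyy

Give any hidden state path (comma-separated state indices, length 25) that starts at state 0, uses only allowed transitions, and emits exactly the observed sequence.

0,0,1,2,2,2,2,2,2,2,2,0,0,1,2,2,0,0,1,1,2,2,0,0,1

  pos 0: y in {0,1}, choose 0; start
  pos 1: y in {0,1}, choose 0; 0->0 ok
  pos 2: y in {0,1}, choose 1; 0->1 ok
  pos 3: x in {2}, choose 2; 1->2 ok
  pos 4: x in {2}, choose 2; 2->2 ok
  pos 5: x in {2}, choose 2; 2->2 ok
  pos 6: x in {2}, choose 2; 2->2 ok
  pos 7: x in {2}, choose 2; 2->2 ok
  pos 8: x in {2}, choose 2; 2->2 ok
  pos 9: x in {2}, choose 2; 2->2 ok
  pos 10: x in {2}, choose 2; 2->2 ok
  pos 11: y in {0,1}, choose 0; 2->0 ok
  pos 12: y in {0,1}, choose 0; 0->0 ok
  pos 13: y in {0,1}, choose 1; 0->1 ok
  pos 14: x in {2}, choose 2; 1->2 ok
  pos 15: x in {2}, choose 2; 2->2 ok
  pos 16: y in {0,1}, choose 0; 2->0 ok
  pos 17: y in {0,1}, choose 0; 0->0 ok
  pos 18: y in {0,1}, choose 1; 0->1 ok
  pos 19: y in {0,1}, choose 1; 1->1 ok
  pos 20: x in {2}, choose 2; 1->2 ok
  pos 21: x in {2}, choose 2; 2->2 ok
  pos 22: y in {0,1}, choose 0; 2->0 ok
  pos 23: y in {0,1}, choose 0; 0->0 ok
  pos 24: y in {0,1}, choose 1; 0->1 ok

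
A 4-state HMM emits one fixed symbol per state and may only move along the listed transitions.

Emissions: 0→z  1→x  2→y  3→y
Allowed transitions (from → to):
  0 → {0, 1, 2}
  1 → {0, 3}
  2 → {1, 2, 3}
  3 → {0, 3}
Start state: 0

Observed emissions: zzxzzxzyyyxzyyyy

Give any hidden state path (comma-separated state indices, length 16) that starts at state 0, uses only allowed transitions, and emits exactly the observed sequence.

0,0,1,0,0,1,0,2,2,2,1,0,2,2,2,2

  [0] z  {0}  => 0  start
  [1] z  {0}  => 0  0->0 ok
  [2] x  {1}  => 1  0->1 ok
  [3] z  {0}  => 0  1->0 ok
  [4] z  {0}  => 0  0->0 ok
  [5] x  {1}  => 1  0->1 ok
  [6] z  {0}  => 0  1->0 ok
  [7] y  {2,3}  => 2  0->2 ok
  [8] y  {2,3}  => 2  2->2 ok
  [9] y  {2,3}  => 2  2->2 ok
  [10] x  {1}  => 1  2->1 ok
  [11] z  {0}  => 0  1->0 ok
  [12] y  {2,3}  => 2  0->2 ok
  [13] y  {2,3}  => 2  2->2 ok
  [14] y  {2,3}  => 2  2->2 ok
  [15] y  {2,3}  => 2  2->2 ok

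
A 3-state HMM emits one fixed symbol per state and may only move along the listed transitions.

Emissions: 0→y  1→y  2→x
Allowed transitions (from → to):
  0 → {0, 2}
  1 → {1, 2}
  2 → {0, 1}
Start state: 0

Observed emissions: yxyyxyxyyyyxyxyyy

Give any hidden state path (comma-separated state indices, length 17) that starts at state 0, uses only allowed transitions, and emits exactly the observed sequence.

0,2,0,0,2,0,2,1,1,1,1,2,1,2,1,1,1

  [0] y  {0,1}  => 0  start
  [1] x  {2}  => 2  0->2 ok
  [2] y  {0,1}  => 0  2->0 ok
  [3] y  {0,1}  => 0  0->0 ok
  [4] x  {2}  => 2  0->2 ok
  [5] y  {0,1}  => 0  2->0 ok
  [6] x  {2}  => 2  0->2 ok
  [7] y  {0,1}  => 1  2->1 ok
  [8] y  {0,1}  => 1  1->1 ok
  [9] y  {0,1}  => 1  1->1 ok
  [10] y  {0,1}  => 1  1->1 ok
  [11] x  {2}  => 2  1->2 ok
  [12] y  {0,1}  => 1  2->1 ok
  [13] x  {2}  => 2  1->2 ok
  [14] y  {0,1}  => 1  2->1 ok
  [15] y  {0,1}  => 1  1->1 ok
  [16] y  {0,1}  => 1  1->1 ok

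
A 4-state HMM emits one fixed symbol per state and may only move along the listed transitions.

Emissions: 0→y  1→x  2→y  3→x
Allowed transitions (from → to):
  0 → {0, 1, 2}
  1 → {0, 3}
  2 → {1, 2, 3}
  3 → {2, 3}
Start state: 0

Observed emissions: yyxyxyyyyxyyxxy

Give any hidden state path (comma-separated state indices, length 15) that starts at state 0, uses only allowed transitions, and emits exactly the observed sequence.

  pos 0: y in {0,2}, choose 0; start
  pos 1: y in {0,2}, choose 2; 0->2 ok
  pos 2: x in {1,3}, choose 3; 2->3 ok
  pos 3: y in {0,2}, choose 2; 3->2 ok
  pos 4: x in {1,3}, choose 1; 2->1 ok
  pos 5: y in {0,2}, choose 0; 1->0 ok
  pos 6: y in {0,2}, choose 2; 0->2 ok
  pos 7: y in {0,2}, choose 2; 2->2 ok
  pos 8: y in {0,2}, choose 2; 2->2 ok
  pos 9: x in {1,3}, choose 1; 2->1 ok
  pos 10: y in {0,2}, choose 0; 1->0 ok
  pos 11: y in {0,2}, choose 0; 0->0 ok
  pos 12: x in {1,3}, choose 1; 0->1 ok
  pos 13: x in {1,3}, choose 3; 1->3 ok
  pos 14: y in {0,2}, choose 2; 3->2 ok

0,2,3,2,1,0,2,2,2,1,0,0,1,3,2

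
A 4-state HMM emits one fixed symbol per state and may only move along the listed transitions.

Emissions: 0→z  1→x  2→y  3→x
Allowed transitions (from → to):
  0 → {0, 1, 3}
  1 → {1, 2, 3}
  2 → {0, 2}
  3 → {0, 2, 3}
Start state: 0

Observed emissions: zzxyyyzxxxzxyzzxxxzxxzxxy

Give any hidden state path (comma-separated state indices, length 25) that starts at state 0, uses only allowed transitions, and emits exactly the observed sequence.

0,0,3,2,2,2,0,1,3,3,0,1,2,0,0,1,3,3,0,3,3,0,1,3,2

  t0 'z' -> {0}, take 0 (start)
  t1 'z' -> {0}, take 0 (0->0 ok)
  t2 'x' -> {1,3}, take 3 (0->3 ok)
  t3 'y' -> {2}, take 2 (3->2 ok)
  t4 'y' -> {2}, take 2 (2->2 ok)
  t5 'y' -> {2}, take 2 (2->2 ok)
  t6 'z' -> {0}, take 0 (2->0 ok)
  t7 'x' -> {1,3}, take 1 (0->1 ok)
  t8 'x' -> {1,3}, take 3 (1->3 ok)
  t9 'x' -> {1,3}, take 3 (3->3 ok)
  t10 'z' -> {0}, take 0 (3->0 ok)
  t11 'x' -> {1,3}, take 1 (0->1 ok)
  t12 'y' -> {2}, take 2 (1->2 ok)
  t13 'z' -> {0}, take 0 (2->0 ok)
  t14 'z' -> {0}, take 0 (0->0 ok)
  t15 'x' -> {1,3}, take 1 (0->1 ok)
  t16 'x' -> {1,3}, take 3 (1->3 ok)
  t17 'x' -> {1,3}, take 3 (3->3 ok)
  t18 'z' -> {0}, take 0 (3->0 ok)
  t19 'x' -> {1,3}, take 3 (0->3 ok)
  t20 'x' -> {1,3}, take 3 (3->3 ok)
  t21 'z' -> {0}, take 0 (3->0 ok)
  t22 'x' -> {1,3}, take 1 (0->1 ok)
  t23 'x' -> {1,3}, take 3 (1->3 ok)
  t24 'y' -> {2}, take 2 (3->2 ok)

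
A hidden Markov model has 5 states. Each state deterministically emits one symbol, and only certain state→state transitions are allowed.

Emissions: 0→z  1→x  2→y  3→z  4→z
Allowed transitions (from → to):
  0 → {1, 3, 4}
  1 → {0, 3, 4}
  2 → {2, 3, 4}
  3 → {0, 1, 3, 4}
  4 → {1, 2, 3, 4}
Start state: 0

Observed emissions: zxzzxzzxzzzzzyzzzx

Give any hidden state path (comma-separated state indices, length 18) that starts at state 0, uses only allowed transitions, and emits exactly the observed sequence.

  0: obs=z cand={0,3,4} pick 0 [start]
  1: obs=x cand={1} pick 1 [0->1 ok]
  2: obs=z cand={0,3,4} pick 0 [1->0 ok]
  3: obs=z cand={0,3,4} pick 3 [0->3 ok]
  4: obs=x cand={1} pick 1 [3->1 ok]
  5: obs=z cand={0,3,4} pick 0 [1->0 ok]
  6: obs=z cand={0,3,4} pick 4 [0->4 ok]
  7: obs=x cand={1} pick 1 [4->1 ok]
  8: obs=z cand={0,3,4} pick 3 [1->3 ok]
  9: obs=z cand={0,3,4} pick 3 [3->3 ok]
  10: obs=z cand={0,3,4} pick 0 [3->0 ok]
  11: obs=z cand={0,3,4} pick 4 [0->4 ok]
  12: obs=z cand={0,3,4} pick 4 [4->4 ok]
  13: obs=y cand={2} pick 2 [4->2 ok]
  14: obs=z cand={0,3,4} pick 3 [2->3 ok]
  15: obs=z cand={0,3,4} pick 4 [3->4 ok]
  16: obs=z cand={0,3,4} pick 4 [4->4 ok]
  17: obs=x cand={1} pick 1 [4->1 ok]

0,1,0,3,1,0,4,1,3,3,0,4,4,2,3,4,4,1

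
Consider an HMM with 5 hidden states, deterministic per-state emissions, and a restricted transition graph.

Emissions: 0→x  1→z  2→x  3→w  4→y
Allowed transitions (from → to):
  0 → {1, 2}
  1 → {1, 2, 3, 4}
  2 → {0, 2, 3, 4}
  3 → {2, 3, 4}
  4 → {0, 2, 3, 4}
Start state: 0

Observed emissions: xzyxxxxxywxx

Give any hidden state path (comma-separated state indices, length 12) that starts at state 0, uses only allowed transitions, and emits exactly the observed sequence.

  0: obs=x cand={0,2} pick 0 [start]
  1: obs=z cand={1} pick 1 [0->1 ok]
  2: obs=y cand={4} pick 4 [1->4 ok]
  3: obs=x cand={0,2} pick 0 [4->0 ok]
  4: obs=x cand={0,2} pick 2 [0->2 ok]
  5: obs=x cand={0,2} pick 2 [2->2 ok]
  6: obs=x cand={0,2} pick 0 [2->0 ok]
  7: obs=x cand={0,2} pick 2 [0->2 ok]
  8: obs=y cand={4} pick 4 [2->4 ok]
  9: obs=w cand={3} pick 3 [4->3 ok]
  10: obs=x cand={0,2} pick 2 [3->2 ok]
  11: obs=x cand={0,2} pick 0 [2->0 ok]

0,1,4,0,2,2,0,2,4,3,2,0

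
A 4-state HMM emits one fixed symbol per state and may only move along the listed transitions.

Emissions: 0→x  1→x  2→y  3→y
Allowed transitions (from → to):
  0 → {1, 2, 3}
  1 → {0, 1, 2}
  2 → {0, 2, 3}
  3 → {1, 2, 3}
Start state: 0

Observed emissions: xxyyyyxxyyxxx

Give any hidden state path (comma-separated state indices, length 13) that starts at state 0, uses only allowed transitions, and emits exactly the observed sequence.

  t0 'x' -> {0,1}, take 0 (start)
  t1 'x' -> {0,1}, take 1 (0->1 ok)
  t2 'y' -> {2,3}, take 2 (1->2 ok)
  t3 'y' -> {2,3}, take 3 (2->3 ok)
  t4 'y' -> {2,3}, take 3 (3->3 ok)
  t5 'y' -> {2,3}, take 2 (3->2 ok)
  t6 'x' -> {0,1}, take 0 (2->0 ok)
  t7 'x' -> {0,1}, take 1 (0->1 ok)
  t8 'y' -> {2,3}, take 2 (1->2 ok)
  t9 'y' -> {2,3}, take 3 (2->3 ok)
  t10 'x' -> {0,1}, take 1 (3->1 ok)
  t11 'x' -> {0,1}, take 0 (1->0 ok)
  t12 'x' -> {0,1}, take 1 (0->1 ok)

0,1,2,3,3,2,0,1,2,3,1,0,1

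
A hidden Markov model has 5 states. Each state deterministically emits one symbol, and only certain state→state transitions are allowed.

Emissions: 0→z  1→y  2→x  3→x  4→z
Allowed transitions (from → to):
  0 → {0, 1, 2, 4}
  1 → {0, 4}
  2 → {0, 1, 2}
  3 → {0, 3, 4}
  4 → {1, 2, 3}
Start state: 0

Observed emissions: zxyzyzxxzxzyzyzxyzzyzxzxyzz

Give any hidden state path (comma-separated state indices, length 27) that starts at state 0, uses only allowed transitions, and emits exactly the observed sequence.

0,2,1,4,1,4,3,3,4,3,0,1,0,1,0,2,1,0,0,1,4,3,0,2,1,0,4

  0: obs=z cand={0,4} pick 0 [start]
  1: obs=x cand={2,3} pick 2 [0->2 ok]
  2: obs=y cand={1} pick 1 [2->1 ok]
  3: obs=z cand={0,4} pick 4 [1->4 ok]
  4: obs=y cand={1} pick 1 [4->1 ok]
  5: obs=z cand={0,4} pick 4 [1->4 ok]
  6: obs=x cand={2,3} pick 3 [4->3 ok]
  7: obs=x cand={2,3} pick 3 [3->3 ok]
  8: obs=z cand={0,4} pick 4 [3->4 ok]
  9: obs=x cand={2,3} pick 3 [4->3 ok]
  10: obs=z cand={0,4} pick 0 [3->0 ok]
  11: obs=y cand={1} pick 1 [0->1 ok]
  12: obs=z cand={0,4} pick 0 [1->0 ok]
  13: obs=y cand={1} pick 1 [0->1 ok]
  14: obs=z cand={0,4} pick 0 [1->0 ok]
  15: obs=x cand={2,3} pick 2 [0->2 ok]
  16: obs=y cand={1} pick 1 [2->1 ok]
  17: obs=z cand={0,4} pick 0 [1->0 ok]
  18: obs=z cand={0,4} pick 0 [0->0 ok]
  19: obs=y cand={1} pick 1 [0->1 ok]
  20: obs=z cand={0,4} pick 4 [1->4 ok]
  21: obs=x cand={2,3} pick 3 [4->3 ok]
  22: obs=z cand={0,4} pick 0 [3->0 ok]
  23: obs=x cand={2,3} pick 2 [0->2 ok]
  24: obs=y cand={1} pick 1 [2->1 ok]
  25: obs=z cand={0,4} pick 0 [1->0 ok]
  26: obs=z cand={0,4} pick 4 [0->4 ok]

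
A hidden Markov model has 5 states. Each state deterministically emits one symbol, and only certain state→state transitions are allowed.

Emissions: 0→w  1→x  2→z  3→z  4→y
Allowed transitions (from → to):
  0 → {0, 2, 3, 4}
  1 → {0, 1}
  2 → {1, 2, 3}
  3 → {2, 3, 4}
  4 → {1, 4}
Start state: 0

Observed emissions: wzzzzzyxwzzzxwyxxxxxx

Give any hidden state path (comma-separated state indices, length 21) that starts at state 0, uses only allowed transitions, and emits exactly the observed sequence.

0,3,2,3,3,3,4,1,0,3,2,2,1,0,4,1,1,1,1,1,1

  0: obs=w cand={0} pick 0 [start]
  1: obs=z cand={2,3} pick 3 [0->3 ok]
  2: obs=z cand={2,3} pick 2 [3->2 ok]
  3: obs=z cand={2,3} pick 3 [2->3 ok]
  4: obs=z cand={2,3} pick 3 [3->3 ok]
  5: obs=z cand={2,3} pick 3 [3->3 ok]
  6: obs=y cand={4} pick 4 [3->4 ok]
  7: obs=x cand={1} pick 1 [4->1 ok]
  8: obs=w cand={0} pick 0 [1->0 ok]
  9: obs=z cand={2,3} pick 3 [0->3 ok]
  10: obs=z cand={2,3} pick 2 [3->2 ok]
  11: obs=z cand={2,3} pick 2 [2->2 ok]
  12: obs=x cand={1} pick 1 [2->1 ok]
  13: obs=w cand={0} pick 0 [1->0 ok]
  14: obs=y cand={4} pick 4 [0->4 ok]
  15: obs=x cand={1} pick 1 [4->1 ok]
  16: obs=x cand={1} pick 1 [1->1 ok]
  17: obs=x cand={1} pick 1 [1->1 ok]
  18: obs=x cand={1} pick 1 [1->1 ok]
  19: obs=x cand={1} pick 1 [1->1 ok]
  20: obs=x cand={1} pick 1 [1->1 ok]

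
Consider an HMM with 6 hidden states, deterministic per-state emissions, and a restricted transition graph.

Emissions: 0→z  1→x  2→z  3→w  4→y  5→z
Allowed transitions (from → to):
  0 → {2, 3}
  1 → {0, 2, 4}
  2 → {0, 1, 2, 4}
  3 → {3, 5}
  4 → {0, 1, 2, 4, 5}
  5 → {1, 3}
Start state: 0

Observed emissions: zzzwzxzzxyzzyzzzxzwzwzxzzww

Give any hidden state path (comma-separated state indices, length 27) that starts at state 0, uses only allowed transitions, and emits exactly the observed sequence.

0,2,0,3,5,1,2,2,1,4,0,2,4,2,0,2,1,0,3,5,3,5,1,2,0,3,3

  pos 0: z in {0,2,5}, choose 0; start
  pos 1: z in {0,2,5}, choose 2; 0->2 ok
  pos 2: z in {0,2,5}, choose 0; 2->0 ok
  pos 3: w in {3}, choose 3; 0->3 ok
  pos 4: z in {0,2,5}, choose 5; 3->5 ok
  pos 5: x in {1}, choose 1; 5->1 ok
  pos 6: z in {0,2,5}, choose 2; 1->2 ok
  pos 7: z in {0,2,5}, choose 2; 2->2 ok
  pos 8: x in {1}, choose 1; 2->1 ok
  pos 9: y in {4}, choose 4; 1->4 ok
  pos 10: z in {0,2,5}, choose 0; 4->0 ok
  pos 11: z in {0,2,5}, choose 2; 0->2 ok
  pos 12: y in {4}, choose 4; 2->4 ok
  pos 13: z in {0,2,5}, choose 2; 4->2 ok
  pos 14: z in {0,2,5}, choose 0; 2->0 ok
  pos 15: z in {0,2,5}, choose 2; 0->2 ok
  pos 16: x in {1}, choose 1; 2->1 ok
  pos 17: z in {0,2,5}, choose 0; 1->0 ok
  pos 18: w in {3}, choose 3; 0->3 ok
  pos 19: z in {0,2,5}, choose 5; 3->5 ok
  pos 20: w in {3}, choose 3; 5->3 ok
  pos 21: z in {0,2,5}, choose 5; 3->5 ok
  pos 22: x in {1}, choose 1; 5->1 ok
  pos 23: z in {0,2,5}, choose 2; 1->2 ok
  pos 24: z in {0,2,5}, choose 0; 2->0 ok
  pos 25: w in {3}, choose 3; 0->3 ok
  pos 26: w in {3}, choose 3; 3->3 ok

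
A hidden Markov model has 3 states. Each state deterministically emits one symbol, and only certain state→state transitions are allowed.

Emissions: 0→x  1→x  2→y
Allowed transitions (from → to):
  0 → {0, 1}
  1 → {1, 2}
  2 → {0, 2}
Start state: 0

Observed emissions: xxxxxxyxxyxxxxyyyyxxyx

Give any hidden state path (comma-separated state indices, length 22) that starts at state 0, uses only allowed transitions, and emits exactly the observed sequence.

0,0,0,0,0,1,2,0,1,2,0,0,1,1,2,2,2,2,0,1,2,0

  [0] x  {0,1}  => 0  start
  [1] x  {0,1}  => 0  0->0 ok
  [2] x  {0,1}  => 0  0->0 ok
  [3] x  {0,1}  => 0  0->0 ok
  [4] x  {0,1}  => 0  0->0 ok
  [5] x  {0,1}  => 1  0->1 ok
  [6] y  {2}  => 2  1->2 ok
  [7] x  {0,1}  => 0  2->0 ok
  [8] x  {0,1}  => 1  0->1 ok
  [9] y  {2}  => 2  1->2 ok
  [10] x  {0,1}  => 0  2->0 ok
  [11] x  {0,1}  => 0  0->0 ok
  [12] x  {0,1}  => 1  0->1 ok
  [13] x  {0,1}  => 1  1->1 ok
  [14] y  {2}  => 2  1->2 ok
  [15] y  {2}  => 2  2->2 ok
  [16] y  {2}  => 2  2->2 ok
  [17] y  {2}  => 2  2->2 ok
  [18] x  {0,1}  => 0  2->0 ok
  [19] x  {0,1}  => 1  0->1 ok
  [20] y  {2}  => 2  1->2 ok
  [21] x  {0,1}  => 0  2->0 ok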